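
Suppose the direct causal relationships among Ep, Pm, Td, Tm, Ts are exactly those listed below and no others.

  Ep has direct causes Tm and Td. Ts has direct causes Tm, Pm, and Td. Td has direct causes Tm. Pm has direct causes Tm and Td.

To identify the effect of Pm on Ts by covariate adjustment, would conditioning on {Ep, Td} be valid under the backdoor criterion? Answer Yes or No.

No

Backdoor paths from Pm to Ts (paths whose first edge points into Pm):
  P1: Pm <- Tm -> Td -> Ts
  P2: Pm <- Tm -> Ep <- Td -> Ts
  P3: Pm <- Tm -> Ts
  P4: Pm <- Td <- Tm -> Ts
  P5: Pm <- Td -> Ep <- Tm -> Ts
  P6: Pm <- Td -> Ts
Condition 1 (no descendant of Pm in the set): holds — descendants of Pm are {Ts}; none are in {Ep, Td}.
Condition 2 (every backdoor path blocked by {Ep, Td}):
  P1: blocked at chain node Td ∈ conditioning set.
  P2: blocked at fork node Td ∈ conditioning set.
  P3: open — no interior node is in the conditioning set.
  P4: blocked at chain node Td ∈ conditioning set.
  P5: blocked at fork node Td ∈ conditioning set.
  P6: blocked at fork node Td ∈ conditioning set.
{Ep, Td} does not satisfy the backdoor criterion.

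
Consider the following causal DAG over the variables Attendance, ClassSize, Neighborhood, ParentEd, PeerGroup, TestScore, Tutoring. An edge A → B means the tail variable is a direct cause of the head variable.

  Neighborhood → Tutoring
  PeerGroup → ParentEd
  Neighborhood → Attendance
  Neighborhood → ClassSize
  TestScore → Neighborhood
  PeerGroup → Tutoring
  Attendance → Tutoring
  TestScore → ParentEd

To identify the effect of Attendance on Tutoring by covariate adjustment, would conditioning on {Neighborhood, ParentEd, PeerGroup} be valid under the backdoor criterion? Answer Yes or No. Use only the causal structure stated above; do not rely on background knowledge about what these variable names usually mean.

Backdoor paths from Attendance to Tutoring (paths whose first edge points into Attendance):
  P1: Attendance <- Neighborhood <- TestScore -> ParentEd <- PeerGroup -> Tutoring
  P2: Attendance <- Neighborhood -> Tutoring
Condition 1 (no descendant of Attendance in the set): holds — descendants of Attendance are {Tutoring}; none are in {Neighborhood, ParentEd, PeerGroup}.
Condition 2 (every backdoor path blocked by {Neighborhood, ParentEd, PeerGroup}):
  P1: blocked at chain node Neighborhood ∈ conditioning set.
  P2: blocked at fork node Neighborhood ∈ conditioning set.
{Neighborhood, ParentEd, PeerGroup} satisfies the backdoor criterion.

Yes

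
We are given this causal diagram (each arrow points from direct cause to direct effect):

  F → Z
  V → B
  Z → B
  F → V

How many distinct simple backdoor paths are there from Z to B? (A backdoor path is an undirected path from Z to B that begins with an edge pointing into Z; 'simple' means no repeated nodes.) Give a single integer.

A backdoor path from Z to B is any simple undirected path whose first edge points into Z (i.e. leaves Z via a parent).
Parents of Z: {F}.
Enumerating:
  P1: Z <- F -> V -> B
That exhausts the simple backdoor paths. Count: 1.

1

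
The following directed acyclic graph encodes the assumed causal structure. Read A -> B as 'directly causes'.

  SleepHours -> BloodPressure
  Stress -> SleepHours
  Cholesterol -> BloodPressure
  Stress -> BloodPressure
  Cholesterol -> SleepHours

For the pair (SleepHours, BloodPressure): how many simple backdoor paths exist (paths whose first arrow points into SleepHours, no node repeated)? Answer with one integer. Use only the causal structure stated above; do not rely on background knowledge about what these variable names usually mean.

A backdoor path from SleepHours to BloodPressure is any simple undirected path whose first edge points into SleepHours (i.e. leaves SleepHours via a parent).
Parents of SleepHours: {Cholesterol, Stress}.
Enumerating:
  P1: SleepHours <- Cholesterol -> BloodPressure
  P2: SleepHours <- Stress -> BloodPressure
That exhausts the simple backdoor paths. Count: 2.

2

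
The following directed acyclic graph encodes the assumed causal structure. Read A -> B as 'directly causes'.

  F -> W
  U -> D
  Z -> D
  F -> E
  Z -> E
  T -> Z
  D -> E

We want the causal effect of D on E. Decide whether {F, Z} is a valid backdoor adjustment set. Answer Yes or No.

Backdoor paths from D to E (paths whose first edge points into D):
  P1: D <- Z -> E
Condition 1 (no descendant of D in the set): holds — descendants of D are {E}; none are in {F, Z}.
Condition 2 (every backdoor path blocked by {F, Z}):
  P1: blocked at fork node Z ∈ conditioning set.
{F, Z} satisfies the backdoor criterion.

Yes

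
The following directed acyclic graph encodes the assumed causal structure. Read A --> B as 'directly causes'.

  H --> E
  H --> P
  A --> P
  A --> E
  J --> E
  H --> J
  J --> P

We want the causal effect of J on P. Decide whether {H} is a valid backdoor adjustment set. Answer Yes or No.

Yes

Backdoor paths from J to P (paths whose first edge points into J):
  P1: J <- H -> E <- A -> P
  P2: J <- H -> P
Condition 1 (no descendant of J in the set): holds — descendants of J are {E, P}; none are in {H}.
Condition 2 (every backdoor path blocked by {H}):
  P1: blocked at fork node H ∈ conditioning set.
  P2: blocked at fork node H ∈ conditioning set.
{H} satisfies the backdoor criterion.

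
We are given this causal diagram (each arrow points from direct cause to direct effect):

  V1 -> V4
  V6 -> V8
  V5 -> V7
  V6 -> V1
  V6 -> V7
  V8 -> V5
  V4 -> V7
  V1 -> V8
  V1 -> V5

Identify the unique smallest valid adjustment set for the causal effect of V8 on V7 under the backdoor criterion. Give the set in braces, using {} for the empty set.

Variables eligible for adjustment (non-descendants of V8, excluding V8 and V7): {V1, V4, V6}.
Backdoor paths from V8 to V7:
  P1: V8 <- V6 -> V1 -> V4 -> V7
  P2: V8 <- V6 -> V1 -> V5 -> V7
  P3: V8 <- V6 -> V7
  P4: V8 <- V1 <- V6 -> V7
  P5: V8 <- V1 -> V4 -> V7
  P6: V8 <- V1 -> V5 -> V7
The empty set is not sufficient: P1 (V8 <- V6 -> V1 -> V4 -> V7) has no collider blocking it and no conditioned non-collider, so it is open.
Try {V1, V6}:
  P1: blocked at fork node V6 ∈ conditioning set.
  P2: blocked at fork node V6 ∈ conditioning set.
  P3: blocked at fork node V6 ∈ conditioning set.
  P4: blocked at chain node V1 ∈ conditioning set.
  P5: blocked at fork node V1 ∈ conditioning set.
  P6: blocked at fork node V1 ∈ conditioning set.
{V1, V6} contains no descendant of V8 and blocks every backdoor path.
Every element of {V1, V6} is needed (dropping V1 leaves P5 open; dropping V6 leaves P3 open), so no proper subset is valid.
Among all size-2 subsets of the eligible variables, only {V1, V6} blocks every backdoor path, so it is the unique smallest valid adjustment set.

{V1, V6}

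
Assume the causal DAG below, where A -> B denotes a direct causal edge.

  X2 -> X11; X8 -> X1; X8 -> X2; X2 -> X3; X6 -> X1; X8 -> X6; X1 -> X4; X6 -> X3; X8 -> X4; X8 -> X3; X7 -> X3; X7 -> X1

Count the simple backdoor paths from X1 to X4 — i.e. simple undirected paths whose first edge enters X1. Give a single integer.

7

A backdoor path from X1 to X4 is any simple undirected path whose first edge points into X1 (i.e. leaves X1 via a parent).
Parents of X1: {X6, X7, X8}.
Enumerating:
  P1: X1 <- X8 -> X4
  P2: X1 <- X6 <- X8 -> X4
  P3: X1 <- X6 -> X3 <- X8 -> X4
  P4: X1 <- X6 -> X3 <- X2 <- X8 -> X4
  P5: X1 <- X7 -> X3 <- X8 -> X4
  P6: X1 <- X7 -> X3 <- X6 <- X8 -> X4
  P7: X1 <- X7 -> X3 <- X2 <- X8 -> X4
That exhausts the simple backdoor paths. Count: 7.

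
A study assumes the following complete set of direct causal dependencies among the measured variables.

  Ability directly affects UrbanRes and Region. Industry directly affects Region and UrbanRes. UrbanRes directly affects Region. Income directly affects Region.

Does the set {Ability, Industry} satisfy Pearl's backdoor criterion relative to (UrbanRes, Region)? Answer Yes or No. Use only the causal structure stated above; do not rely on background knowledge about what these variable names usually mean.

Yes

Backdoor paths from UrbanRes to Region (paths whose first edge points into UrbanRes):
  P1: UrbanRes <- Industry -> Region
  P2: UrbanRes <- Ability -> Region
Condition 1 (no descendant of UrbanRes in the set): holds — descendants of UrbanRes are {Region}; none are in {Ability, Industry}.
Condition 2 (every backdoor path blocked by {Ability, Industry}):
  P1: blocked at fork node Industry ∈ conditioning set.
  P2: blocked at fork node Ability ∈ conditioning set.
{Ability, Industry} satisfies the backdoor criterion.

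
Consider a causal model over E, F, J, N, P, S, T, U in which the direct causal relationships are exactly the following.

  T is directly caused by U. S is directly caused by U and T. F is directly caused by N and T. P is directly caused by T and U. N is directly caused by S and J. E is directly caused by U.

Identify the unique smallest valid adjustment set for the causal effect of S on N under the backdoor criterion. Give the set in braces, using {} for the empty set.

{}

Variables eligible for adjustment (non-descendants of S, excluding S and N): {E, J, P, T, U}.
Backdoor paths from S to N:
  P1: S <- U -> T -> F <- N
  P2: S <- U -> P <- T -> F <- N
  P3: S <- T -> F <- N
Each backdoor path contains an unconditioned collider, so every path is already blocked with the empty conditioning set:
  P1: blocked at collider F (neither it nor any descendant is in the conditioning set).
  P2: blocked at collider P (neither it nor any descendant is in the conditioning set).
  P3: blocked at collider F (neither it nor any descendant is in the conditioning set).
The empty set is therefore the unique smallest valid set.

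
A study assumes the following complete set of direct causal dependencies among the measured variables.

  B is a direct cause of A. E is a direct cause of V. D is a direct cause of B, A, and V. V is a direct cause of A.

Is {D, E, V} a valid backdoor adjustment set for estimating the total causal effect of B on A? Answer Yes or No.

Yes

Backdoor paths from B to A (paths whose first edge points into B):
  P1: B <- D -> V -> A
  P2: B <- D -> A
Condition 1 (no descendant of B in the set): holds — descendants of B are {A}; none are in {D, E, V}.
Condition 2 (every backdoor path blocked by {D, E, V}):
  P1: blocked at fork node D ∈ conditioning set.
  P2: blocked at fork node D ∈ conditioning set.
{D, E, V} satisfies the backdoor criterion.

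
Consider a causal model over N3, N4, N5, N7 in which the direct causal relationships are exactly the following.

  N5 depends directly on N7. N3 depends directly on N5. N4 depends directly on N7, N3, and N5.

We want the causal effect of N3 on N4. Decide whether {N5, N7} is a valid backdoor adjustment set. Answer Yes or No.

Yes

Backdoor paths from N3 to N4 (paths whose first edge points into N3):
  P1: N3 <- N5 <- N7 -> N4
  P2: N3 <- N5 -> N4
Condition 1 (no descendant of N3 in the set): holds — descendants of N3 are {N4}; none are in {N5, N7}.
Condition 2 (every backdoor path blocked by {N5, N7}):
  P1: blocked at chain node N5 ∈ conditioning set.
  P2: blocked at fork node N5 ∈ conditioning set.
{N5, N7} satisfies the backdoor criterion.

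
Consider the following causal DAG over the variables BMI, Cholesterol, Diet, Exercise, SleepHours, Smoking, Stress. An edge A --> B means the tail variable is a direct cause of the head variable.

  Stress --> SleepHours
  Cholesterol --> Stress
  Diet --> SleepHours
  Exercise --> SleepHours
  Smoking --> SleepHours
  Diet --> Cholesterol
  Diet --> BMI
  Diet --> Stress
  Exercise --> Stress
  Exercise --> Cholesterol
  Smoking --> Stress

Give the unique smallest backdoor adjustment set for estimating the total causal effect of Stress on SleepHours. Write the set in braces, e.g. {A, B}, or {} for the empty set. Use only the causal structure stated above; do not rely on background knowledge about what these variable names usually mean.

{Diet, Exercise, Smoking}

Variables eligible for adjustment (non-descendants of Stress, excluding Stress and SleepHours): {BMI, Cholesterol, Diet, Exercise, Smoking}.
Backdoor paths from Stress to SleepHours:
  P1: Stress <- Diet -> Cholesterol <- Exercise -> SleepHours
  P2: Stress <- Diet -> SleepHours
  P3: Stress <- Exercise -> Cholesterol <- Diet -> SleepHours
  P4: Stress <- Exercise -> SleepHours
  P5: Stress <- Cholesterol <- Diet -> SleepHours
  P6: Stress <- Cholesterol <- Exercise -> SleepHours
  P7: Stress <- Smoking -> SleepHours
The empty set is not sufficient: P2 (Stress <- Diet -> SleepHours) has no collider blocking it and no conditioned non-collider, so it is open.
Try {Diet, Exercise, Smoking}:
  P1: blocked at fork node Diet ∈ conditioning set.
  P2: blocked at fork node Diet ∈ conditioning set.
  P3: blocked at fork node Exercise ∈ conditioning set.
  P4: blocked at fork node Exercise ∈ conditioning set.
  P5: blocked at fork node Diet ∈ conditioning set.
  P6: blocked at fork node Exercise ∈ conditioning set.
  P7: blocked at fork node Smoking ∈ conditioning set.
{Diet, Exercise, Smoking} contains no descendant of Stress and blocks every backdoor path.
Every element of {Diet, Exercise, Smoking} is needed (dropping Diet leaves P2 open; dropping Exercise leaves P4 open; dropping Smoking leaves P7 open), so no proper subset is valid.
Among all size-3 subsets of the eligible variables, only {Diet, Exercise, Smoking} blocks every backdoor path, so it is the unique smallest valid adjustment set.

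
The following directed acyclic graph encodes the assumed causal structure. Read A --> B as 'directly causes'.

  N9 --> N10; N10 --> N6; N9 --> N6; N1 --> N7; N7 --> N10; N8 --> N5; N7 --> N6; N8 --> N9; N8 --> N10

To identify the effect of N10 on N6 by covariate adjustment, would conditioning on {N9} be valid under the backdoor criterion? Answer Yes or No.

No

Backdoor paths from N10 to N6 (paths whose first edge points into N10):
  P1: N10 <- N8 -> N9 -> N6
  P2: N10 <- N7 -> N6
  P3: N10 <- N9 -> N6
Condition 1 (no descendant of N10 in the set): holds — descendants of N10 are {N6}; none are in {N9}.
Condition 2 (every backdoor path blocked by {N9}):
  P1: blocked at chain node N9 ∈ conditioning set.
  P2: open — no interior node is in the conditioning set.
  P3: blocked at fork node N9 ∈ conditioning set.
{N9} does not satisfy the backdoor criterion.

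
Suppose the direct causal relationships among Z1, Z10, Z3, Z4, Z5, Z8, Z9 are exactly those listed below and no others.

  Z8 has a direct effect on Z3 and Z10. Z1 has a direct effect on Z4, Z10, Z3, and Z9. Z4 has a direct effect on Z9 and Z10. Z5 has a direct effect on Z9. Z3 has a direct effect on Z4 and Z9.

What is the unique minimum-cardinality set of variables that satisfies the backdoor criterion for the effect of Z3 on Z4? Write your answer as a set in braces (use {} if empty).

{Z1}

Variables eligible for adjustment (non-descendants of Z3, excluding Z3 and Z4): {Z1, Z5, Z8}.
Backdoor paths from Z3 to Z4:
  P1: Z3 <- Z1 -> Z4
  P2: Z3 <- Z1 -> Z9 <- Z4
  P3: Z3 <- Z1 -> Z10 <- Z4
  P4: Z3 <- Z8 -> Z10 <- Z1 -> Z4
  P5: Z3 <- Z8 -> Z10 <- Z1 -> Z9 <- Z4
  P6: Z3 <- Z8 -> Z10 <- Z4
The empty set is not sufficient: P1 (Z3 <- Z1 -> Z4) has no collider blocking it and no conditioned non-collider, so it is open.
Try {Z1}:
  P1: blocked at fork node Z1 ∈ conditioning set.
  P2: blocked at fork node Z1 ∈ conditioning set.
  P3: blocked at fork node Z1 ∈ conditioning set.
  P4: blocked at collider Z10 (neither it nor any descendant is in the conditioning set).
  P5: blocked at collider Z10 (neither it nor any descendant is in the conditioning set).
  P6: blocked at collider Z10 (neither it nor any descendant is in the conditioning set).
{Z1} contains no descendant of Z3 and blocks every backdoor path.
No other singleton works — e.g. {Z5} leaves P1 open — so {Z1} is the unique smallest valid adjustment set.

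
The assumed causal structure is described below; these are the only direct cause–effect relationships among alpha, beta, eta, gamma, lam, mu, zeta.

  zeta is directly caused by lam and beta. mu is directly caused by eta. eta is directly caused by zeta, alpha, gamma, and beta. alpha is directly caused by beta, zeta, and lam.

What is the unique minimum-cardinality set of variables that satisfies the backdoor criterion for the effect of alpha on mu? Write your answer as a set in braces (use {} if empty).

{beta, zeta}

Variables eligible for adjustment (non-descendants of alpha, excluding alpha and mu): {beta, gamma, lam, zeta}.
Backdoor paths from alpha to mu:
  P1: alpha <- lam -> zeta <- beta -> eta -> mu
  P2: alpha <- lam -> zeta -> eta -> mu
  P3: alpha <- beta -> zeta -> eta -> mu
  P4: alpha <- beta -> eta -> mu
  P5: alpha <- zeta <- beta -> eta -> mu
  P6: alpha <- zeta -> eta -> mu
The empty set is not sufficient: P2 (alpha <- lam -> zeta -> eta -> mu) has no collider blocking it and no conditioned non-collider, so it is open.
Try {beta, zeta}:
  P1: blocked at fork node beta ∈ conditioning set.
  P2: blocked at chain node zeta ∈ conditioning set.
  P3: blocked at fork node beta ∈ conditioning set.
  P4: blocked at fork node beta ∈ conditioning set.
  P5: blocked at chain node zeta ∈ conditioning set.
  P6: blocked at fork node zeta ∈ conditioning set.
{beta, zeta} contains no descendant of alpha and blocks every backdoor path.
Every element of {beta, zeta} is needed (dropping beta leaves P1 open; dropping zeta leaves P2 open), so no proper subset is valid.
Among all size-2 subsets of the eligible variables, only {beta, zeta} blocks every backdoor path, so it is the unique smallest valid adjustment set.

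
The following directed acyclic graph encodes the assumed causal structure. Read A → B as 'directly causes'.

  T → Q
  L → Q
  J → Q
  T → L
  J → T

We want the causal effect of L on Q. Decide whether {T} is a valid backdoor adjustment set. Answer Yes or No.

Yes

Backdoor paths from L to Q (paths whose first edge points into L):
  P1: L <- T <- J -> Q
  P2: L <- T -> Q
Condition 1 (no descendant of L in the set): holds — descendants of L are {Q}; none are in {T}.
Condition 2 (every backdoor path blocked by {T}):
  P1: blocked at chain node T ∈ conditioning set.
  P2: blocked at fork node T ∈ conditioning set.
{T} satisfies the backdoor criterion.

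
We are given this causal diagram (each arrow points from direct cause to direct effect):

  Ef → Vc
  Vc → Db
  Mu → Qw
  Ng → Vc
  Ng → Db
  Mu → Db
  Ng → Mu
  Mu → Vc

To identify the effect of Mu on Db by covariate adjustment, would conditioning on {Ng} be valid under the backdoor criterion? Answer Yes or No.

Yes

Backdoor paths from Mu to Db (paths whose first edge points into Mu):
  P1: Mu <- Ng -> Vc -> Db
  P2: Mu <- Ng -> Db
Condition 1 (no descendant of Mu in the set): holds — descendants of Mu are {Db, Qw, Vc}; none are in {Ng}.
Condition 2 (every backdoor path blocked by {Ng}):
  P1: blocked at fork node Ng ∈ conditioning set.
  P2: blocked at fork node Ng ∈ conditioning set.
{Ng} satisfies the backdoor criterion.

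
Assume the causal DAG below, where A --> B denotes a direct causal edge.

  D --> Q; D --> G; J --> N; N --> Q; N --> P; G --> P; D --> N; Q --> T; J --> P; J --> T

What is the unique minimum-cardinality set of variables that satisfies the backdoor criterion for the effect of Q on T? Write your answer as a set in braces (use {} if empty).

Variables eligible for adjustment (non-descendants of Q, excluding Q and T): {D, G, J, N, P}.
Backdoor paths from Q to T:
  P1: Q <- D -> G -> P <- J -> T
  P2: Q <- D -> G -> P <- N <- J -> T
  P3: Q <- D -> N <- J -> T
  P4: Q <- D -> N -> P <- J -> T
  P5: Q <- N <- D -> G -> P <- J -> T
  P6: Q <- N <- J -> T
  P7: Q <- N -> P <- J -> T
The empty set is not sufficient: P6 (Q <- N <- J -> T) has no collider blocking it and no conditioned non-collider, so it is open.
Try {J}:
  P1: blocked at collider P (neither it nor any descendant is in the conditioning set).
  P2: blocked at collider P (neither it nor any descendant is in the conditioning set).
  P3: blocked at collider N (neither it nor any descendant is in the conditioning set).
  P4: blocked at collider P (neither it nor any descendant is in the conditioning set).
  P5: blocked at collider P (neither it nor any descendant is in the conditioning set).
  P6: blocked at fork node J ∈ conditioning set.
  P7: blocked at collider P (neither it nor any descendant is in the conditioning set).
{J} contains no descendant of Q and blocks every backdoor path.
No other singleton works — e.g. {D} leaves P6 open — so {J} is the unique smallest valid adjustment set.

{J}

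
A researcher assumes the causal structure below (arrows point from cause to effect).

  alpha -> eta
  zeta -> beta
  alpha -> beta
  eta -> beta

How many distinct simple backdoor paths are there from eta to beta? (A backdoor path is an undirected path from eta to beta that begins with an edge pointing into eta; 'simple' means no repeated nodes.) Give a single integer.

A backdoor path from eta to beta is any simple undirected path whose first edge points into eta (i.e. leaves eta via a parent).
Parents of eta: {alpha}.
Enumerating:
  P1: eta <- alpha -> beta
That exhausts the simple backdoor paths. Count: 1.

1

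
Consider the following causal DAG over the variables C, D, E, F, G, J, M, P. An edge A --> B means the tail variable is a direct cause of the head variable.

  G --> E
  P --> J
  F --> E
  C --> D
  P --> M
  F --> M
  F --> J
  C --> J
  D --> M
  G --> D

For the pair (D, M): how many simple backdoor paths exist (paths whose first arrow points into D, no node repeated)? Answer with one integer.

A backdoor path from D to M is any simple undirected path whose first edge points into D (i.e. leaves D via a parent).
Parents of D: {C, G}.
Enumerating:
  P1: D <- C -> J <- F -> M
  P2: D <- C -> J <- P -> M
  P3: D <- G -> E <- F -> J <- P -> M
  P4: D <- G -> E <- F -> M
That exhausts the simple backdoor paths. Count: 4.

4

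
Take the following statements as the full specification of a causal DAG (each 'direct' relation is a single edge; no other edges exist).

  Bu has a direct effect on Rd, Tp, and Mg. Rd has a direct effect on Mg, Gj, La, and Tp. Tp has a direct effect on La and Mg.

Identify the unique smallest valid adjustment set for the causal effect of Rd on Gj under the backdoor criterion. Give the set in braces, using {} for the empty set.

Variables eligible for adjustment (non-descendants of Rd, excluding Rd and Gj): {Bu}.
Backdoor paths from Rd to Gj:
  (none)
With no backdoor paths the empty set already satisfies the criterion, and it is trivially minimal.

{}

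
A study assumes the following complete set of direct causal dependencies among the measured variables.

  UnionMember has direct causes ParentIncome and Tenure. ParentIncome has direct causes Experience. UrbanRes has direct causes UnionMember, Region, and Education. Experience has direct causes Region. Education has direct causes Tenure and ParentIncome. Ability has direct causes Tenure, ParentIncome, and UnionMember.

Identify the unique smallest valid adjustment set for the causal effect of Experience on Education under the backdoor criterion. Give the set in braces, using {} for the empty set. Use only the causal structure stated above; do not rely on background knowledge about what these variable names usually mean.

{}

Variables eligible for adjustment (non-descendants of Experience, excluding Experience and Education): {Region, Tenure}.
Backdoor paths from Experience to Education:
  P1: Experience <- Region -> UrbanRes <- UnionMember <- Tenure -> Ability <- ParentIncome -> Education
  P2: Experience <- Region -> UrbanRes <- UnionMember <- Tenure -> Education
  P3: Experience <- Region -> UrbanRes <- UnionMember <- ParentIncome -> Ability <- Tenure -> Education
  P4: Experience <- Region -> UrbanRes <- UnionMember <- ParentIncome -> Education
  P5: Experience <- Region -> UrbanRes <- UnionMember -> Ability <- Tenure -> Education
  P6: Experience <- Region -> UrbanRes <- UnionMember -> Ability <- ParentIncome -> Education
  P7: Experience <- Region -> UrbanRes <- Education
Each backdoor path contains an unconditioned collider, so every path is already blocked with the empty conditioning set:
  P1: blocked at collider UrbanRes (neither it nor any descendant is in the conditioning set).
  P2: blocked at collider UrbanRes (neither it nor any descendant is in the conditioning set).
  P3: blocked at collider UrbanRes (neither it nor any descendant is in the conditioning set).
  P4: blocked at collider UrbanRes (neither it nor any descendant is in the conditioning set).
  P5: blocked at collider UrbanRes (neither it nor any descendant is in the conditioning set).
  P6: blocked at collider UrbanRes (neither it nor any descendant is in the conditioning set).
  P7: blocked at collider UrbanRes (neither it nor any descendant is in the conditioning set).
The empty set is therefore the unique smallest valid set.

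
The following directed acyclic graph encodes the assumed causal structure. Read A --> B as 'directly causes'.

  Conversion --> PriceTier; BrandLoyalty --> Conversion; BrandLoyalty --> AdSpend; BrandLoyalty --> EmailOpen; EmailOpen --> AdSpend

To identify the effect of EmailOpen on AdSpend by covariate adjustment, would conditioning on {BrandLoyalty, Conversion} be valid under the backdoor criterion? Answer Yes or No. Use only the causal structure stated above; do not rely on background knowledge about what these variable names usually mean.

Backdoor paths from EmailOpen to AdSpend (paths whose first edge points into EmailOpen):
  P1: EmailOpen <- BrandLoyalty -> AdSpend
Condition 1 (no descendant of EmailOpen in the set): holds — descendants of EmailOpen are {AdSpend}; none are in {BrandLoyalty, Conversion}.
Condition 2 (every backdoor path blocked by {BrandLoyalty, Conversion}):
  P1: blocked at fork node BrandLoyalty ∈ conditioning set.
{BrandLoyalty, Conversion} satisfies the backdoor criterion.

Yes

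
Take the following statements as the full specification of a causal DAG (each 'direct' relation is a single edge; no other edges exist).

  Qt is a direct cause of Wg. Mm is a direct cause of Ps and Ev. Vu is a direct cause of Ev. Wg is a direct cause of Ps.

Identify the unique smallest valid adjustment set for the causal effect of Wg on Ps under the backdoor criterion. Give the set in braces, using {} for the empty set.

{}

Variables eligible for adjustment (non-descendants of Wg, excluding Wg and Ps): {Ev, Mm, Qt, Vu}.
Backdoor paths from Wg to Ps:
  (none)
With no backdoor paths the empty set already satisfies the criterion, and it is trivially minimal.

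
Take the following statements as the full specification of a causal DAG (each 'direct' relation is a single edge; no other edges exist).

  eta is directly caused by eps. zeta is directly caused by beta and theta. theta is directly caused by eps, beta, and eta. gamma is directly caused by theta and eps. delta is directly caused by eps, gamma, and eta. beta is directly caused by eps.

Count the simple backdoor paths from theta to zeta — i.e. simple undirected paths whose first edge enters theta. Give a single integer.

5

A backdoor path from theta to zeta is any simple undirected path whose first edge points into theta (i.e. leaves theta via a parent).
Parents of theta: {beta, eps, eta}.
Enumerating:
  P1: theta <- eps -> beta -> zeta
  P2: theta <- beta -> zeta
  P3: theta <- eta <- eps -> beta -> zeta
  P4: theta <- eta -> delta <- eps -> beta -> zeta
  P5: theta <- eta -> delta <- gamma <- eps -> beta -> zeta
That exhausts the simple backdoor paths. Count: 5.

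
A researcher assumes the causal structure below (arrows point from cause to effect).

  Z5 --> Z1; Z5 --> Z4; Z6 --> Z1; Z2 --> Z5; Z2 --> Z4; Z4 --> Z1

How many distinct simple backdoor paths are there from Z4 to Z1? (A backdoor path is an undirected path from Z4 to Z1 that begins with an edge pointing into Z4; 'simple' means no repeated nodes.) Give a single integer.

A backdoor path from Z4 to Z1 is any simple undirected path whose first edge points into Z4 (i.e. leaves Z4 via a parent).
Parents of Z4: {Z2, Z5}.
Enumerating:
  P1: Z4 <- Z2 -> Z5 -> Z1
  P2: Z4 <- Z5 -> Z1
That exhausts the simple backdoor paths. Count: 2.

2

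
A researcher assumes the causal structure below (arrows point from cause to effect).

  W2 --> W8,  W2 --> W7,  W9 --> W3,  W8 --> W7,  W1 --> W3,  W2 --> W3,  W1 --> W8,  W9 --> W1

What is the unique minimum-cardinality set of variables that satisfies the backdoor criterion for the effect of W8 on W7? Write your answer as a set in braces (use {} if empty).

{W2}

Variables eligible for adjustment (non-descendants of W8, excluding W8 and W7): {W1, W2, W3, W9}.
Backdoor paths from W8 to W7:
  P1: W8 <- W2 -> W7
  P2: W8 <- W1 <- W9 -> W3 <- W2 -> W7
  P3: W8 <- W1 -> W3 <- W2 -> W7
The empty set is not sufficient: P1 (W8 <- W2 -> W7) has no collider blocking it and no conditioned non-collider, so it is open.
Try {W2}:
  P1: blocked at fork node W2 ∈ conditioning set.
  P2: blocked at collider W3 (neither it nor any descendant is in the conditioning set).
  P3: blocked at collider W3 (neither it nor any descendant is in the conditioning set).
{W2} contains no descendant of W8 and blocks every backdoor path.
No other singleton works — e.g. {W9} leaves P1 open — so {W2} is the unique smallest valid adjustment set.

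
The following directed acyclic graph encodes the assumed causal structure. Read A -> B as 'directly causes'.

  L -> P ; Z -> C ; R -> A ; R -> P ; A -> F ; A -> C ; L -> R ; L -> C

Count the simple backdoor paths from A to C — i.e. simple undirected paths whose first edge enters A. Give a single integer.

A backdoor path from A to C is any simple undirected path whose first edge points into A (i.e. leaves A via a parent).
Parents of A: {R}.
Enumerating:
  P1: A <- R <- L -> C
  P2: A <- R -> P <- L -> C
That exhausts the simple backdoor paths. Count: 2.

2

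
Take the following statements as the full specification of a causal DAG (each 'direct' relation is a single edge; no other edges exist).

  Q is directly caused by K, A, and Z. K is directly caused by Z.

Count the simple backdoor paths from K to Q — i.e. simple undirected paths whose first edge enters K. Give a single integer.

1

A backdoor path from K to Q is any simple undirected path whose first edge points into K (i.e. leaves K via a parent).
Parents of K: {Z}.
Enumerating:
  P1: K <- Z -> Q
That exhausts the simple backdoor paths. Count: 1.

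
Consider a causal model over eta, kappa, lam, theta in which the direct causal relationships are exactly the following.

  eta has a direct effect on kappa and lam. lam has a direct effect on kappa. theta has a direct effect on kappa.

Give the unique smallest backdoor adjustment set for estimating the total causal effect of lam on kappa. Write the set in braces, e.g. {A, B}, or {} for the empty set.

{eta}

Variables eligible for adjustment (non-descendants of lam, excluding lam and kappa): {eta, theta}.
Backdoor paths from lam to kappa:
  P1: lam <- eta -> kappa
The empty set is not sufficient: P1 (lam <- eta -> kappa) has no collider blocking it and no conditioned non-collider, so it is open.
Try {eta}:
  P1: blocked at fork node eta ∈ conditioning set.
{eta} contains no descendant of lam and blocks every backdoor path.
No other singleton works — e.g. {theta} leaves P1 open — so {eta} is the unique smallest valid adjustment set.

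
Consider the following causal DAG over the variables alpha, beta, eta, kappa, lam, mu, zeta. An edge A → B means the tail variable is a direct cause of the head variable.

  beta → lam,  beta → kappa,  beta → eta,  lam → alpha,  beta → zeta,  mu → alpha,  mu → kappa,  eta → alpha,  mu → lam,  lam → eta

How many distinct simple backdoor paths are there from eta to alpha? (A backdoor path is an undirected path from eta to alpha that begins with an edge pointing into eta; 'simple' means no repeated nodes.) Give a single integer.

7

A backdoor path from eta to alpha is any simple undirected path whose first edge points into eta (i.e. leaves eta via a parent).
Parents of eta: {beta, lam}.
Enumerating:
  P1: eta <- beta -> lam <- mu -> alpha
  P2: eta <- beta -> lam -> alpha
  P3: eta <- beta -> kappa <- mu -> lam -> alpha
  P4: eta <- beta -> kappa <- mu -> alpha
  P5: eta <- lam <- mu -> alpha
  P6: eta <- lam <- beta -> kappa <- mu -> alpha
  P7: eta <- lam -> alpha
That exhausts the simple backdoor paths. Count: 7.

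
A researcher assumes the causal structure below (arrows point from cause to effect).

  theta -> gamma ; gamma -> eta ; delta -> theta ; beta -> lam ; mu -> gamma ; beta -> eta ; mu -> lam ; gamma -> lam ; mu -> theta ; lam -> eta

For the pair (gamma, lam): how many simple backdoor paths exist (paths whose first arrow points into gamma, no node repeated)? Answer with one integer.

2

A backdoor path from gamma to lam is any simple undirected path whose first edge points into gamma (i.e. leaves gamma via a parent).
Parents of gamma: {mu, theta}.
Enumerating:
  P1: gamma <- mu -> lam
  P2: gamma <- theta <- mu -> lam
That exhausts the simple backdoor paths. Count: 2.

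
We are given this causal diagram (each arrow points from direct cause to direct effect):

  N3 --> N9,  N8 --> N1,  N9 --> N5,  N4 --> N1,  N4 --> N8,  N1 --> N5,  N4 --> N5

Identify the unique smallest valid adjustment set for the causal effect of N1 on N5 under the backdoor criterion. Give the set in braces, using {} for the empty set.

{N4}

Variables eligible for adjustment (non-descendants of N1, excluding N1 and N5): {N3, N4, N8, N9}.
Backdoor paths from N1 to N5:
  P1: N1 <- N4 -> N5
  P2: N1 <- N8 <- N4 -> N5
The empty set is not sufficient: P1 (N1 <- N4 -> N5) has no collider blocking it and no conditioned non-collider, so it is open.
Try {N4}:
  P1: blocked at fork node N4 ∈ conditioning set.
  P2: blocked at fork node N4 ∈ conditioning set.
{N4} contains no descendant of N1 and blocks every backdoor path.
No other singleton works — e.g. {N3} leaves P1 open — so {N4} is the unique smallest valid adjustment set.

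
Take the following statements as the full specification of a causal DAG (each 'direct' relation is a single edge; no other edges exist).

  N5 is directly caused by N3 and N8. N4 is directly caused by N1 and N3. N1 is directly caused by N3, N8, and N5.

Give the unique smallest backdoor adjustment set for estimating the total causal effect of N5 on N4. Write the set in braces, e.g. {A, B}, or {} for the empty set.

Variables eligible for adjustment (non-descendants of N5, excluding N5 and N4): {N3, N8}.
Backdoor paths from N5 to N4:
  P1: N5 <- N3 -> N1 -> N4
  P2: N5 <- N3 -> N4
  P3: N5 <- N8 -> N1 <- N3 -> N4
  P4: N5 <- N8 -> N1 -> N4
The empty set is not sufficient: P1 (N5 <- N3 -> N1 -> N4) has no collider blocking it and no conditioned non-collider, so it is open.
Try {N3, N8}:
  P1: blocked at fork node N3 ∈ conditioning set.
  P2: blocked at fork node N3 ∈ conditioning set.
  P3: blocked at fork node N8 ∈ conditioning set.
  P4: blocked at fork node N8 ∈ conditioning set.
{N3, N8} contains no descendant of N5 and blocks every backdoor path.
Every element of {N3, N8} is needed (dropping N3 leaves P1 open; dropping N8 leaves P4 open), so no proper subset is valid.
Among all size-2 subsets of the eligible variables, only {N3, N8} blocks every backdoor path, so it is the unique smallest valid adjustment set.

{N3, N8}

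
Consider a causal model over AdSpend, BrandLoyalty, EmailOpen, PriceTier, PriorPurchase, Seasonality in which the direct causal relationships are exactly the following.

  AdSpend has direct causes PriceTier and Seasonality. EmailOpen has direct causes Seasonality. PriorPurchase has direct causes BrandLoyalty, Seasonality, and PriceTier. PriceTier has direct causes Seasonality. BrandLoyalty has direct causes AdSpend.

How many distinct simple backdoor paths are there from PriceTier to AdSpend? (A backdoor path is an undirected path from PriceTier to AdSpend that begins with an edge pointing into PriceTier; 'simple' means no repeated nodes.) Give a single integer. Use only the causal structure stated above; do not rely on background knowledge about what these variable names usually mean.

A backdoor path from PriceTier to AdSpend is any simple undirected path whose first edge points into PriceTier (i.e. leaves PriceTier via a parent).
Parents of PriceTier: {Seasonality}.
Enumerating:
  P1: PriceTier <- Seasonality -> AdSpend
  P2: PriceTier <- Seasonality -> PriorPurchase <- BrandLoyalty <- AdSpend
That exhausts the simple backdoor paths. Count: 2.

2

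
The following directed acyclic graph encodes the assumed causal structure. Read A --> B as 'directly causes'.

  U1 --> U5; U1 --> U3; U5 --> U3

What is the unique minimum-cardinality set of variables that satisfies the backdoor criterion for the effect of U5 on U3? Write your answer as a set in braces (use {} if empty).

{U1}

Variables eligible for adjustment (non-descendants of U5, excluding U5 and U3): {U1}.
Backdoor paths from U5 to U3:
  P1: U5 <- U1 -> U3
The empty set is not sufficient: P1 (U5 <- U1 -> U3) has no collider blocking it and no conditioned non-collider, so it is open.
Try {U1}:
  P1: blocked at fork node U1 ∈ conditioning set.
{U1} contains no descendant of U5 and blocks every backdoor path.
{U1} is the unique smallest valid adjustment set.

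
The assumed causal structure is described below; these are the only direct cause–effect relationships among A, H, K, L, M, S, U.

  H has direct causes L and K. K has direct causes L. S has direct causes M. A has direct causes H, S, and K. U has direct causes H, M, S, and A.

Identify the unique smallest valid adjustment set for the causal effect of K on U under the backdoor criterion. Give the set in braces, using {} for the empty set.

{L}

Variables eligible for adjustment (non-descendants of K, excluding K and U): {L, M, S}.
Backdoor paths from K to U:
  P1: K <- L -> H -> A <- S <- M -> U
  P2: K <- L -> H -> A <- S -> U
  P3: K <- L -> H -> A -> U
  P4: K <- L -> H -> U
The empty set is not sufficient: P3 (K <- L -> H -> A -> U) has no collider blocking it and no conditioned non-collider, so it is open.
Try {L}:
  P1: blocked at fork node L ∈ conditioning set.
  P2: blocked at fork node L ∈ conditioning set.
  P3: blocked at fork node L ∈ conditioning set.
  P4: blocked at fork node L ∈ conditioning set.
{L} contains no descendant of K and blocks every backdoor path.
No other singleton works — e.g. {M} leaves P3 open — so {L} is the unique smallest valid adjustment set.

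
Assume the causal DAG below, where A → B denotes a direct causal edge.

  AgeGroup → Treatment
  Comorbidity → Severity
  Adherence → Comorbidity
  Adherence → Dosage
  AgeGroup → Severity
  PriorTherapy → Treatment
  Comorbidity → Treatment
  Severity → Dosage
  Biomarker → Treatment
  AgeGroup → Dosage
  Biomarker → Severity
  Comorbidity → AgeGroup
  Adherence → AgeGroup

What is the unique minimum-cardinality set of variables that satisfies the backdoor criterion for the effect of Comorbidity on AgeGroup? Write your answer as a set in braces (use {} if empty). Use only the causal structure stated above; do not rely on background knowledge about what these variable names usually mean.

{Adherence}

Variables eligible for adjustment (non-descendants of Comorbidity, excluding Comorbidity and AgeGroup): {Adherence, Biomarker, PriorTherapy}.
Backdoor paths from Comorbidity to AgeGroup:
  P1: Comorbidity <- Adherence -> AgeGroup
  P2: Comorbidity <- Adherence -> Dosage <- AgeGroup
  P3: Comorbidity <- Adherence -> Dosage <- Severity <- AgeGroup
  P4: Comorbidity <- Adherence -> Dosage <- Severity <- Biomarker -> Treatment <- AgeGroup
The empty set is not sufficient: P1 (Comorbidity <- Adherence -> AgeGroup) has no collider blocking it and no conditioned non-collider, so it is open.
Try {Adherence}:
  P1: blocked at fork node Adherence ∈ conditioning set.
  P2: blocked at fork node Adherence ∈ conditioning set.
  P3: blocked at fork node Adherence ∈ conditioning set.
  P4: blocked at fork node Adherence ∈ conditioning set.
{Adherence} contains no descendant of Comorbidity and blocks every backdoor path.
No other singleton works — e.g. {Biomarker} leaves P1 open — so {Adherence} is the unique smallest valid adjustment set.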